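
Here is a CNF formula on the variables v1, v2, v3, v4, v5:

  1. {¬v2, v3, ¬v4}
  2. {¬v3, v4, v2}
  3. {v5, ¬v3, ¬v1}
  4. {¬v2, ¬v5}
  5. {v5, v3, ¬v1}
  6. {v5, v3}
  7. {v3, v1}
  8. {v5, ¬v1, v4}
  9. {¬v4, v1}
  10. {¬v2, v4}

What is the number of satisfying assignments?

3

The models are:
  v1=1 v2=0 v3=0 v4=0 v5=1
  v1=1 v2=0 v3=0 v4=1 v5=1
  v1=1 v2=0 v3=1 v4=1 v5=1
That's 3 in total.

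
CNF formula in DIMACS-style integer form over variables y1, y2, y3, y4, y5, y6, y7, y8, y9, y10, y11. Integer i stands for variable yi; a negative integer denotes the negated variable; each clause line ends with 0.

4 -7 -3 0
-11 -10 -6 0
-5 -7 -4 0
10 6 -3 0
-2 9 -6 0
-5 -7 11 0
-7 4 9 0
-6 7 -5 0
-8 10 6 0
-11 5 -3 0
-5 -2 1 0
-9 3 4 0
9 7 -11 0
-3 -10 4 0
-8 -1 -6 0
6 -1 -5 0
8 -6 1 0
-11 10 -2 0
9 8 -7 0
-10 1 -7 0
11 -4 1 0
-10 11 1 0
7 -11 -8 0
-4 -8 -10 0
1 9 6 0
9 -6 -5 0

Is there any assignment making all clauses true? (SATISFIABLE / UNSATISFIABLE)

Set y1 = True and propagate.
For the remaining variables, y2 = True, y3 = True, y4 = True, y5 = False, y6 = False, y7 = False, y8 = False, y9 = True, y10 = True, y11 = False works.
So y1 = T, y2 = T, y3 = T, y4 = T, y5 = F, y6 = F, y7 = F, y8 = F, y9 = T, y10 = T, y11 = F is a satisfying assignment.

SATISFIABLE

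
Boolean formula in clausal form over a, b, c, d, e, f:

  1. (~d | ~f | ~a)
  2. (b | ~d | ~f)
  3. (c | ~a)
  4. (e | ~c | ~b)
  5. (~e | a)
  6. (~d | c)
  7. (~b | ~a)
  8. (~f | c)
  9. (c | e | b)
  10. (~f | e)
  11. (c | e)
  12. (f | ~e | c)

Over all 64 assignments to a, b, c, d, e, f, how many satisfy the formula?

The models are:
  a=0 b=0 c=1 d=0 e=0 f=0
  a=0 b=0 c=1 d=1 e=0 f=0
  a=1 b=0 c=1 d=0 e=0 f=0
  a=1 b=0 c=1 d=0 e=1 f=0
  a=1 b=0 c=1 d=0 e=1 f=1
  a=1 b=0 c=1 d=1 e=0 f=0
  a=1 b=0 c=1 d=1 e=1 f=0
Count: 7.

7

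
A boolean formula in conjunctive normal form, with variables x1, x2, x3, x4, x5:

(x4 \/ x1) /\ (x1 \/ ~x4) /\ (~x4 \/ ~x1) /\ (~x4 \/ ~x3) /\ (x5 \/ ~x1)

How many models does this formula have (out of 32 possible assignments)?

4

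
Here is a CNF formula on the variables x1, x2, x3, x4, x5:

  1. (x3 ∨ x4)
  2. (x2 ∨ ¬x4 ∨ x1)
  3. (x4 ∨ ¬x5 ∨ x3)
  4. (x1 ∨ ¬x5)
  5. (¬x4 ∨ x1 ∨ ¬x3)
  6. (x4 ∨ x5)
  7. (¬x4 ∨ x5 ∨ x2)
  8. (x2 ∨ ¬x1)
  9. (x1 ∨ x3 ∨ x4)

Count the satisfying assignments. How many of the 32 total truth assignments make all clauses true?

6

Satisfying assignments:
  x1=0 x2=1 x3=0 x4=1 x5=0
  x1=1 x2=1 x3=0 x4=1 x5=0
  x1=1 x2=1 x3=0 x4=1 x5=1
  x1=1 x2=1 x3=1 x4=0 x5=1
  x1=1 x2=1 x3=1 x4=1 x5=0
  x1=1 x2=1 x3=1 x4=1 x5=1
Count: 6.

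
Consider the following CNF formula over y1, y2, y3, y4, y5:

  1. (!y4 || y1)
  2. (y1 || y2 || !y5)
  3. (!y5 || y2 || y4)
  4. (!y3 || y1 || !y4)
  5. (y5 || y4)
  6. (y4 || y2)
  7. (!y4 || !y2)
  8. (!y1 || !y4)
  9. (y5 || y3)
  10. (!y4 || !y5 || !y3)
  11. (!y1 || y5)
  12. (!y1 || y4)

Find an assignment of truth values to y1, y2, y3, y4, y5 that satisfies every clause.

y1=0, y2=1, y3=0, y4=0, y5=1

Check each clause:
  1. (!y4 || y1) — !y4 is true.
  2. (y1 || !y5 || y2) — y2 is true.
  3. (y4 || y2 || !y5) — y2 is true.
  4. (!y3 || y1 || !y4) — !y4 is true.
  5. (y5 || y4) — y5 is true.
  6. (y2 || y4) — y2 is true.
  7. (!y4 || !y2) — !y4 is true.
  8. (!y4 || !y1) — !y4 is true.
  9. (y3 || y5) — y5 is true.
  10. (!y5 || !y3 || !y4) — !y4 is true.
  11. (!y1 || y5) — y5 is true.
  12. (y4 || !y1) — !y1 is true.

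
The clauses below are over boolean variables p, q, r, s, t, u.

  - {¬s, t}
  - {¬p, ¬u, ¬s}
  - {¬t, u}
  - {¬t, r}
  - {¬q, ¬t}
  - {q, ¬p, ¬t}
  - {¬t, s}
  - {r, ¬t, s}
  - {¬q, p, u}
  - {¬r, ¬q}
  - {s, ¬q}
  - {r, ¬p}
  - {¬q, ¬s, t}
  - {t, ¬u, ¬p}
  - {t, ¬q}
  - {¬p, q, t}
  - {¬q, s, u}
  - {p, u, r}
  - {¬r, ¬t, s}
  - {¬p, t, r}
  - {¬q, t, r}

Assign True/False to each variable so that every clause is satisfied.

p = False, q = False, r = True, s = True, t = True, u = True

Branch on p: take p = False.
For the remaining variables, q = False, r = True, s = True, t = True, u = True works.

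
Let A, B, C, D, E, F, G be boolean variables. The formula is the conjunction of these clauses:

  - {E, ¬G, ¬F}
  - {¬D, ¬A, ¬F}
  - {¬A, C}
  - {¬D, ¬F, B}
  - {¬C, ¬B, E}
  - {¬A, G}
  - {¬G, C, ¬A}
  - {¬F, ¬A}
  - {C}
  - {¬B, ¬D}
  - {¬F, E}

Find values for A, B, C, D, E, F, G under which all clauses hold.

A=False, B=False, C=True, D=False, E=False, F=False, G=True

Check each clause:
  1. {E, ¬F, ¬G} — ¬F is true.
  2. {¬D, ¬F, ¬A} — ¬F is true.
  3. {C, ¬A} — C is true.
  4. {B, ¬F, ¬D} — ¬F is true.
  5. {¬C, ¬B, E} — ¬B is true.
  6. {¬A, G} — ¬A is true.
  7. {C, ¬A, ¬G} — C is true.
  8. {¬A, ¬F} — ¬F is true.
  9. {C} — C is true.
  10. {¬D, ¬B} — ¬D is true.
  11. {E, ¬F} — ¬F is true.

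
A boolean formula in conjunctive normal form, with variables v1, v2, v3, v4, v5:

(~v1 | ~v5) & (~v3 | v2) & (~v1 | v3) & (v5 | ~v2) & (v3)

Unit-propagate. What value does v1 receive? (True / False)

False

(v3) stands alone — v3 = True.
From (~v3 | v2) and v3 = True: v2 = True.
In (~v2 | v5), ~v2 is now false; v5 must hold, so v5 = True.
(~v1 | ~v5): since v5 = True, the clause reduces to (~v1). v1 = False.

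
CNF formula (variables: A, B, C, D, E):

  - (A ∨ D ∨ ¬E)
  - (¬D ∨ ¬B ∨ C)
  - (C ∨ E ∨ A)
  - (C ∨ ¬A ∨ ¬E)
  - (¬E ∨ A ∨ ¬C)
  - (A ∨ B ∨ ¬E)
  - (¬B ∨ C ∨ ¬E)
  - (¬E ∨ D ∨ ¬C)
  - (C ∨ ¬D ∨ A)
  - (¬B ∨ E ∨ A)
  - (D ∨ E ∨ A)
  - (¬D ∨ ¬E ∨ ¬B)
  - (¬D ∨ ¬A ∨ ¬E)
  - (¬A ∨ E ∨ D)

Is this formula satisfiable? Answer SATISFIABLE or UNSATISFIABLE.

SATISFIABLE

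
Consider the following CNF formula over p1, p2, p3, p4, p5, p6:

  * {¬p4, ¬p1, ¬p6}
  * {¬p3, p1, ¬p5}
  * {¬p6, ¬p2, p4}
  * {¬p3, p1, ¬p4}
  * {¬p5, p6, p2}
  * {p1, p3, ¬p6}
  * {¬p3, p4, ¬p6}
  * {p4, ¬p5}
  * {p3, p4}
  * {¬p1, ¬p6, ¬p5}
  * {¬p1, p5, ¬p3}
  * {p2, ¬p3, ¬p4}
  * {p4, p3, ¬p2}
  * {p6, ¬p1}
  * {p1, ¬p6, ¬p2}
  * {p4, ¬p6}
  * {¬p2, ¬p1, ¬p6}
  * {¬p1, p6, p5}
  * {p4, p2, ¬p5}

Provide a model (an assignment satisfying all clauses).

p1 = F  p2 = F  p3 = T  p4 = F  p5 = F  p6 = F

Branch on p1: take p1 = False.
Try p2 = False.
The remaining clauses are satisfied by p3 = True, p4 = False, p5 = False, p6 = False.
Every clause has at least one true literal under this assignment.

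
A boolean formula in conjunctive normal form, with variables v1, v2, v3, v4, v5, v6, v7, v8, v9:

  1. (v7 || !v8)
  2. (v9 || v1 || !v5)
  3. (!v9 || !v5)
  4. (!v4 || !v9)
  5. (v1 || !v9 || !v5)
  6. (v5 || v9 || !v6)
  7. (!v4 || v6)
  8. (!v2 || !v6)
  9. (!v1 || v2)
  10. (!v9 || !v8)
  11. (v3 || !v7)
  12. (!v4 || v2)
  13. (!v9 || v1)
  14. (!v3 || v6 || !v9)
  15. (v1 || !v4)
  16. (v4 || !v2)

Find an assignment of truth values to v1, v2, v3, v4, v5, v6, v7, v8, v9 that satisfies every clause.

v1 = F  v2 = F  v3 = T  v4 = F  v5 = F  v6 = F  v7 = T  v8 = T  v9 = F

Check each clause:
  1. (v7 || !v8) — v7 is true.
  2. (!v5 || v1 || v9) — !v5 is true.
  3. (!v9 || !v5) — !v5 is true.
  4. (!v9 || !v4) — !v4 is true.
  5. (v1 || !v9 || !v5) — !v5 is true.
  6. (v9 || !v6 || v5) — !v6 is true.
  7. (v6 || !v4) — !v4 is true.
  8. (!v2 || !v6) — !v6 is true.
  9. (v2 || !v1) — !v1 is true.
  10. (!v9 || !v8) — !v9 is true.
  11. (v3 || !v7) — v3 is true.
  12. (v2 || !v4) — !v4 is true.
  13. (v1 || !v9) — !v9 is true.
  14. (!v9 || v6 || !v3) — !v9 is true.
  15. (v1 || !v4) — !v4 is true.
  16. (!v2 || v4) — !v2 is true.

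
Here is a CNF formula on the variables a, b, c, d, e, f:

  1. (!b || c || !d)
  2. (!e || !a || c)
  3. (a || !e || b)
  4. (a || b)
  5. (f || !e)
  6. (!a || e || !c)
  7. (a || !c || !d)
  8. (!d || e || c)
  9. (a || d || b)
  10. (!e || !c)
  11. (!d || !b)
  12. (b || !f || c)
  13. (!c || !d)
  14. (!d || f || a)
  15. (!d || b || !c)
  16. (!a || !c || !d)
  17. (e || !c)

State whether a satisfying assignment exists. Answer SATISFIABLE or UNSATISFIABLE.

Branch on a: take a = True.
Try b = True.
  then d is forced to False.
For the remaining variables, c = False, e = False, f = True works.
So a = 1  b = 1  c = 0  d = 0  e = 0  f = 1 is a satisfying assignment.

SATISFIABLE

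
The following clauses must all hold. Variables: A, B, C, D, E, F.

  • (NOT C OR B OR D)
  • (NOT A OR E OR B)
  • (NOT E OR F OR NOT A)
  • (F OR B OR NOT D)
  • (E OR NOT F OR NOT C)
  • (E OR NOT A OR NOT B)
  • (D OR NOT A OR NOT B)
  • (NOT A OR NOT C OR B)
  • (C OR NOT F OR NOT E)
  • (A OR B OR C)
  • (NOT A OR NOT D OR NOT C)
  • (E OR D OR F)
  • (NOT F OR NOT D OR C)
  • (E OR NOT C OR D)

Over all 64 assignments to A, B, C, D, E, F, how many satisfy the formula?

Split on C, then A.
  C=1, A=1: a clause becomes empty — 0.
  C=1, A=0: 6 of the 16 assignments to (B,D,E,F) work.
  C=0, A=1: no assignment works — 0.
  C=0, A=0: remaining (B,D,E,F) ∈ {(1,0,0,1); (1,0,1,0); (1,1,0,0); (1,1,1,0)} — 4.
Total: 0 + 6 + 0 + 4 = 10.

10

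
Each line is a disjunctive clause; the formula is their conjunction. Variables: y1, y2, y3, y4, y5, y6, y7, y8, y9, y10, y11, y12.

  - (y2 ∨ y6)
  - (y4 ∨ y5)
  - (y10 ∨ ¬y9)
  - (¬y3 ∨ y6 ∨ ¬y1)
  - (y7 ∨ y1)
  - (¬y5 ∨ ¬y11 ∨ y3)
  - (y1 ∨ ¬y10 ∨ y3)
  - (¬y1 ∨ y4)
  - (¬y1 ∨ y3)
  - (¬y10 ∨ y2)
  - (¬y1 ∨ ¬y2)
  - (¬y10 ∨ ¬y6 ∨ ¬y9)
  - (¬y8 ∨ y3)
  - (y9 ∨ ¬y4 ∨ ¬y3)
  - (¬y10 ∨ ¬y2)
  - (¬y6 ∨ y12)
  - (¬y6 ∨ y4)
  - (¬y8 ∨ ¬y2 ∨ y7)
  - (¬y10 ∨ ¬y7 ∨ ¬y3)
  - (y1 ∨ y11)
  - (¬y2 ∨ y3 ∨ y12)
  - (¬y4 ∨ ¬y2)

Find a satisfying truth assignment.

y1=False, y2=True, y3=True, y4=False, y5=True, y6=False, y7=True, y8=False, y9=False, y10=False, y11=True, y12=True

y8 occurs only negated in the remaining clauses — set y8 = False.
y12 occurs only positively in the remaining clauses — set y12 = True.
Try y1 = False.
  then y7 is forced to True.
  then y11 is forced to True.
For the remaining variables, y2 = True, y3 = True, y4 = False, y5 = True, y6 = False, y9 = False, y10 = False works.
Every clause has at least one true literal under this assignment.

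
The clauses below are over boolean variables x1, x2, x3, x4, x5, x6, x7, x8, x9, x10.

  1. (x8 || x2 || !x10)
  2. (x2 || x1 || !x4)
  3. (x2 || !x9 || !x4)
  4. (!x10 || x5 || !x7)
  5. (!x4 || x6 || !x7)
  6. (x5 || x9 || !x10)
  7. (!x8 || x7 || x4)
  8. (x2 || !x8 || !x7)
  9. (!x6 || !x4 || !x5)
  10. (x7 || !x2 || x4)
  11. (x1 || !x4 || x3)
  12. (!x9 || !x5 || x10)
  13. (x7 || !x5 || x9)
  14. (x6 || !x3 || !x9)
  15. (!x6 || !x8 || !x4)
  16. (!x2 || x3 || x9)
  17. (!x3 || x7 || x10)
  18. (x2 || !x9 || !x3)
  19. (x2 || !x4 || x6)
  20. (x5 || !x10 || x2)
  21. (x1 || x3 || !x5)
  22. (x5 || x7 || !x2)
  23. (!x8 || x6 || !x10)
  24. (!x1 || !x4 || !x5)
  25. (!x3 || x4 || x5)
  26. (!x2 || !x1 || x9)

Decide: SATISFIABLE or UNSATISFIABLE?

SATISFIABLE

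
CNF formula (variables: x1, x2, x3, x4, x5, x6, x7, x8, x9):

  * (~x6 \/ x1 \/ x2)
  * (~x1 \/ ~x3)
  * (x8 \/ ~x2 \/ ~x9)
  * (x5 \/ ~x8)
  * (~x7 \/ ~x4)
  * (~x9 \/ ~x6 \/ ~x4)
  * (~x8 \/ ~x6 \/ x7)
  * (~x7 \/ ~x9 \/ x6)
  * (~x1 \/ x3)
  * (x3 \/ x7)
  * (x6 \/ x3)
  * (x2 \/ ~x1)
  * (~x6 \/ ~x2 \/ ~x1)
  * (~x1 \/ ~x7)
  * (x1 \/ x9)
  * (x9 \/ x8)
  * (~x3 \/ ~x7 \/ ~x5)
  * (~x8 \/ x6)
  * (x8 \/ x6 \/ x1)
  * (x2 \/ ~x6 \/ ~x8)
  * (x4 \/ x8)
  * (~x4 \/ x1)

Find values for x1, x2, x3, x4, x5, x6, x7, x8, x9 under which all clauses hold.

x1=False  x2=True  x3=False  x4=False  x5=True  x6=True  x7=True  x8=True  x9=True

Try x1 = False.
  then x9 is forced to True.
  then x4 is forced to False.
  then x8 is forced to True.
  then x5 is forced to True.
  then x6 is forced to True.
  then x2 is forced to True.
  then x7 is forced to True.
  then x3 is forced to False.
Every clause has at least one true literal under this assignment.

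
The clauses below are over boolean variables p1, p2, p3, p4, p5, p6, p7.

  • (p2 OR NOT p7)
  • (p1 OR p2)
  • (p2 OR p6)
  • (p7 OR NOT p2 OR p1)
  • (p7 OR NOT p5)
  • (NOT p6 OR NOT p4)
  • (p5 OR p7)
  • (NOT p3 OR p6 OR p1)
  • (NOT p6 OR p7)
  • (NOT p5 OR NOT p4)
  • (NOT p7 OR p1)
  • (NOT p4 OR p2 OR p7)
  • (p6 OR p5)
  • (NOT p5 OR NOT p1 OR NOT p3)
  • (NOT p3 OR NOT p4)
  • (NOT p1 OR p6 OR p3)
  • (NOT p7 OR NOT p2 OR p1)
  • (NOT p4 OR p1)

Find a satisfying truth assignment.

p1=True, p2=True, p3=False, p4=False, p5=True, p6=True, p7=True

Check each clause:
  1. (NOT p7 OR p2) — p2 is true.
  2. (p1 OR p2) — p1 is true.
  3. (p6 OR p2) — p2 is true.
  4. (NOT p2 OR p1 OR p7) — p1 is true.
  5. (p7 OR NOT p5) — p7 is true.
  6. (NOT p4 OR NOT p6) — NOT p4 is true.
  7. (p7 OR p5) — p5 is true.
  8. (p1 OR NOT p3 OR p6) — p1 is true.
  9. (p7 OR NOT p6) — p7 is true.
  10. (NOT p4 OR NOT p5) — NOT p4 is true.
  11. (p1 OR NOT p7) — p1 is true.
  12. (p2 OR NOT p4 OR p7) — p2 is true.
  13. (p5 OR p6) — p5 is true.
  14. (NOT p5 OR NOT p1 OR NOT p3) — NOT p3 is true.
  15. (NOT p3 OR NOT p4) — NOT p4 is true.
  16. (NOT p1 OR p3 OR p6) — p6 is true.
  17. (p1 OR NOT p7 OR NOT p2) — p1 is true.
  18. (NOT p4 OR p1) — p1 is true.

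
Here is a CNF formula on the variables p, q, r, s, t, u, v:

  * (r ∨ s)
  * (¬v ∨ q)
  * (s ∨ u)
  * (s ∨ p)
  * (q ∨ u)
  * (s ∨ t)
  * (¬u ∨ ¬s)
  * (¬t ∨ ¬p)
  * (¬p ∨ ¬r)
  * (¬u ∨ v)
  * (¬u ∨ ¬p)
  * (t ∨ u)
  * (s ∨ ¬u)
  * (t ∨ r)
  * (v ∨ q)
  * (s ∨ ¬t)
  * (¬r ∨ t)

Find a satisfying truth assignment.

p=F, q=T, r=F, s=T, t=T, u=F, v=F

Pure literal: q appears only positively; assign q = True.
Branch on p: take p = False.
  then s is forced to True.
  then u is forced to False.
  then t is forced to True.
r, v are now unconstrained; take r = False, v = False.
Every clause has at least one true literal under this assignment.
Check each clause:
  1. (r ∨ s) — s is true.
  2. (¬v ∨ q) — ¬v is true.
  3. (u ∨ s) — s is true.
  4. (s ∨ p) — s is true.
  5. (u ∨ q) — q is true.
  6. (t ∨ s) — s is true.
  7. (¬u ∨ ¬s) — ¬u is true.
  8. (¬p ∨ ¬t) — ¬p is true.
  9. (¬p ∨ ¬r) — ¬r is true.
  10. (v ∨ ¬u) — ¬u is true.
  11. (¬p ∨ ¬u) — ¬u is true.
  12. (u ∨ t) — t is true.
  13. (s ∨ ¬u) — ¬u is true.
  14. (r ∨ t) — t is true.
  15. (q ∨ v) — q is true.
  16. (s ∨ ¬t) — s is true.
  17. (¬r ∨ t) — ¬r is true.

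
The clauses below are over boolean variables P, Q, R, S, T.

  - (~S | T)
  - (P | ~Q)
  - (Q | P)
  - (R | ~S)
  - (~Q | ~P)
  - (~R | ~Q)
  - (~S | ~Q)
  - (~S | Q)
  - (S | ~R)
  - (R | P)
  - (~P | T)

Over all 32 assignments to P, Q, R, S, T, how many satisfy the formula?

Satisfying assignments:
  P=1 Q=0 R=0 S=0 T=1
That's 1 in total.

1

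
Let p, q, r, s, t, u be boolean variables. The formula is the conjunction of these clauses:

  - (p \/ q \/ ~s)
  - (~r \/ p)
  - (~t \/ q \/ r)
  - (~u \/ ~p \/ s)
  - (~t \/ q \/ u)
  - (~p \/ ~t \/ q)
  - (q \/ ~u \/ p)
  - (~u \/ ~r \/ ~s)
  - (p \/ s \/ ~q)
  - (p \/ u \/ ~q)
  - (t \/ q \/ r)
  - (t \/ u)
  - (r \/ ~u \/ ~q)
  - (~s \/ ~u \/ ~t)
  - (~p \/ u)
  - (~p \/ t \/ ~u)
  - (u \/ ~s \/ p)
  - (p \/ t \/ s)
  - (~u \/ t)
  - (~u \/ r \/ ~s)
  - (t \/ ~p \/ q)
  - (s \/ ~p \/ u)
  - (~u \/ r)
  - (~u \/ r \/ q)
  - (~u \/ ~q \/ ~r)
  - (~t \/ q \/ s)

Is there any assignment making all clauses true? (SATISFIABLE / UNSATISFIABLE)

UNSATISFIABLE

u = True:
  propagation gives t=True, s=False, p=False, r=False; an empty clause results — contradiction.
u = False:
  propagation gives t=True, q=True, p=True; an empty clause results — contradiction.
Every branch closes, so no satisfying assignment exists.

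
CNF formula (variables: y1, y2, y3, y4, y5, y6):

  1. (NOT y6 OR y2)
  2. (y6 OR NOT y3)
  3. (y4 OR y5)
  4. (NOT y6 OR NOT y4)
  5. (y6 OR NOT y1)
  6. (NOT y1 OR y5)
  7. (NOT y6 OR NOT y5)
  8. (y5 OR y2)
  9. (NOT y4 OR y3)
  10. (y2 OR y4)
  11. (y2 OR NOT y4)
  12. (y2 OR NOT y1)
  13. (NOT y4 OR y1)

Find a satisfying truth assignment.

y1=F, y2=T, y3=F, y4=F, y5=T, y6=F

Pure literal: y2 appears only positively; assign y2 = True.
Try y1 = False.
  then y4 is forced to False.
  then y5 is forced to True.
  then y6 is forced to False.
  then y3 is forced to False.
Check each clause:
  1. (y2 OR NOT y6) — y2 is true.
  2. (y6 OR NOT y3) — NOT y3 is true.
  3. (y5 OR y4) — y5 is true.
  4. (NOT y6 OR NOT y4) — NOT y6 is true.
  5. (y6 OR NOT y1) — NOT y1 is true.
  6. (NOT y1 OR y5) — y5 is true.
  7. (NOT y5 OR NOT y6) — NOT y6 is true.
  8. (y2 OR y5) — y2 is true.
  9. (NOT y4 OR y3) — NOT y4 is true.
  10. (y2 OR y4) — y2 is true.
  11. (y2 OR NOT y4) — y2 is true.
  12. (NOT y1 OR y2) — y2 is true.
  13. (NOT y4 OR y1) — NOT y4 is true.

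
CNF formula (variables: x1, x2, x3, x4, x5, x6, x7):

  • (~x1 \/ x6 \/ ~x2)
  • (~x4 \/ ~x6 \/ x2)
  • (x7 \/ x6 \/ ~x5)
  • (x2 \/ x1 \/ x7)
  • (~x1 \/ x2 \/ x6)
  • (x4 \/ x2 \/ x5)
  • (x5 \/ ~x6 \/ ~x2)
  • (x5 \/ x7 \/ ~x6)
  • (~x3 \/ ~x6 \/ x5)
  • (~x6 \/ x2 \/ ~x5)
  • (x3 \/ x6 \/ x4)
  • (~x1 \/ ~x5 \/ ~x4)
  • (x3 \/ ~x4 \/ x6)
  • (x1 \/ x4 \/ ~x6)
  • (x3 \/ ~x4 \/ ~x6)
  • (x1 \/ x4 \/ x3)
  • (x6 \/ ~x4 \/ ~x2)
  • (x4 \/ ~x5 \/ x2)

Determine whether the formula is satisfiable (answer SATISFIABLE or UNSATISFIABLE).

SATISFIABLE

Set x1 = False and propagate.
Try x2 = True.
Try x3 = True.
For the remaining variables, x4 = True, x5 = True, x6 = True, x7 = False works.
Every clause has at least one true literal under this assignment.
So x1=0  x2=1  x3=1  x4=1  x5=1  x6=1  x7=0 is a satisfying assignment.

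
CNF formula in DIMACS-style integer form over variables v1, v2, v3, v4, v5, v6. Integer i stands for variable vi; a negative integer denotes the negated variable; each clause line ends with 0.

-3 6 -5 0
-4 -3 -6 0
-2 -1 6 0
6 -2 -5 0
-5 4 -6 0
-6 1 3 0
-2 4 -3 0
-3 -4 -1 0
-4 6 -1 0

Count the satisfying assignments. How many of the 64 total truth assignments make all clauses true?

20

Split on v6, then v3.
  v6=1, v3=1: remaining (v1,v2,v4,v5) ∈ {(0,0,0,0); (1,0,0,0)} — 2.
  v6=1, v3=0: v2 free; 3 ways for (v1,v4,v5) × 2^1 = 6.
  v6=0, v3=1: remaining (v1,v2,v4,v5) ∈ {(0,0,0,0); (0,0,1,0); (0,1,1,0); (1,0,0,0)} — 4.
  v6=0, v3=0: 8 of the 16 assignments to (v1,v2,v4,v5) work.
Total: 2 + 6 + 4 + 8 = 20.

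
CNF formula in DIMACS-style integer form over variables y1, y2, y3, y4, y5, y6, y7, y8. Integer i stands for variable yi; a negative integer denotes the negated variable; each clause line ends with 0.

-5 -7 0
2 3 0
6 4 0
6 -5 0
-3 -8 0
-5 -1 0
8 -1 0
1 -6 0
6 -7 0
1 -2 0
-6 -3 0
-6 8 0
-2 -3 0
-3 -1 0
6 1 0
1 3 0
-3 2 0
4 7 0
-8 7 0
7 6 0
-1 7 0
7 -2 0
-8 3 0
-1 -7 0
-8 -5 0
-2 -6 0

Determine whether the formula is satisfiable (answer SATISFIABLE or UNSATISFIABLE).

UNSATISFIABLE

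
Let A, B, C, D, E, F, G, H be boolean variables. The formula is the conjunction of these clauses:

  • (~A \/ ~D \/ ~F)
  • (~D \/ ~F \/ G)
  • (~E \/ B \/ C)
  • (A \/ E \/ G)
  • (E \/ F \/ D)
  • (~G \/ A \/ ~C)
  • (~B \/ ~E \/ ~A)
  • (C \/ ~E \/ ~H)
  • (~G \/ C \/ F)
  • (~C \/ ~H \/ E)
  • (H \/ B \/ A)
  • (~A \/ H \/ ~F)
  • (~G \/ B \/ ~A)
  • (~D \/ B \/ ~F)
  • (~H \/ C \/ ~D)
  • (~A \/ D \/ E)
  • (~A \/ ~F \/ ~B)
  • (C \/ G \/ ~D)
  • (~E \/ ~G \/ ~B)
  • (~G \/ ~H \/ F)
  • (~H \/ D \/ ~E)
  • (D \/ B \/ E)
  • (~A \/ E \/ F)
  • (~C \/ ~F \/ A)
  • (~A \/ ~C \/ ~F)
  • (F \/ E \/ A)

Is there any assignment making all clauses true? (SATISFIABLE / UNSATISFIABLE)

Try A = False.
Set B = True and propagate.
Branch on C: take C = True.
  then G is forced to False.
  then E is forced to True.
  then F is forced to False.
For the remaining variables, D = True, H = False works.
Every clause has at least one true literal under this assignment.
So A=False, B=True, C=True, D=True, E=True, F=False, G=False, H=False is a satisfying assignment.

SATISFIABLE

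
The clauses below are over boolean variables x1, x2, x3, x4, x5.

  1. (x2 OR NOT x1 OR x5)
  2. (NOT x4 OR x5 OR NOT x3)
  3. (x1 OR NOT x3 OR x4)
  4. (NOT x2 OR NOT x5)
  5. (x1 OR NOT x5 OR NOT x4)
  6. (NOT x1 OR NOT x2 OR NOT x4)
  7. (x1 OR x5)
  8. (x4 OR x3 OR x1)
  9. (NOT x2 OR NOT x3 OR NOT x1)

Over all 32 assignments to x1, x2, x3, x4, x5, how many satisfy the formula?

5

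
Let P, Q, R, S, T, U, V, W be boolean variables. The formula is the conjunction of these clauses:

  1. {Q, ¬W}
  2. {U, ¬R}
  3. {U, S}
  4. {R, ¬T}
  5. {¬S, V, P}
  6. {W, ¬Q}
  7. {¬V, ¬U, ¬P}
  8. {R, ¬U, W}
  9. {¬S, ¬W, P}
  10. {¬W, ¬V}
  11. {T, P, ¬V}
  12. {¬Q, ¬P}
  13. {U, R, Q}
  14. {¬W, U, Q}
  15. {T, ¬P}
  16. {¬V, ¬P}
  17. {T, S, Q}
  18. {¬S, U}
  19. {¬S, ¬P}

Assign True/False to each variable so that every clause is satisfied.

P=False, Q=False, R=True, S=False, T=True, U=True, V=True, W=False

Check each clause:
  1. {¬W, Q} — ¬W is true.
  2. {U, ¬R} — U is true.
  3. {S, U} — U is true.
  4. {R, ¬T} — R is true.
  5. {P, V, ¬S} — ¬S is true.
  6. {W, ¬Q} — ¬Q is true.
  7. {¬P, ¬V, ¬U} — ¬P is true.
  8. {W, ¬U, R} — R is true.
  9. {¬W, ¬S, P} — ¬W is true.
  10. {¬W, ¬V} — ¬W is true.
  11. {P, T, ¬V} — T is true.
  12. {¬P, ¬Q} — ¬Q is true.
  13. {R, Q, U} — R is true.
  14. {Q, U, ¬W} — ¬W is true.
  15. {¬P, T} — T is true.
  16. {¬V, ¬P} — ¬P is true.
  17. {S, T, Q} — T is true.
  18. {¬S, U} — ¬S is true.
  19. {¬S, ¬P} — ¬S is true.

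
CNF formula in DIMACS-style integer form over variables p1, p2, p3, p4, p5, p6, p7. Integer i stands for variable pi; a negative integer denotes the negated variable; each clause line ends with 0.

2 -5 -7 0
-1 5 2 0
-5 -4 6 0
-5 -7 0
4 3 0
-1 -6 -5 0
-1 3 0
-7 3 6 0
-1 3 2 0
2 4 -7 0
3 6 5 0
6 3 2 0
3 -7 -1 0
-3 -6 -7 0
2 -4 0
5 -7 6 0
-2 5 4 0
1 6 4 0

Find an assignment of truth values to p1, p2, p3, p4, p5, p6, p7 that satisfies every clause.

p1 = False  p2 = True  p3 = True  p4 = False  p5 = True  p6 = True  p7 = False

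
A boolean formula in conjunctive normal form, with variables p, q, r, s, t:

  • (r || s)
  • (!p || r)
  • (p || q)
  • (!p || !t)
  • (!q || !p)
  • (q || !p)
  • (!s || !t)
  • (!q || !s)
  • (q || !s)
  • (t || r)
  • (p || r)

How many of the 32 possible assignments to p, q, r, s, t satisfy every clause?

The models are:
  p=0 q=1 r=1 s=0 t=0
  p=0 q=1 r=1 s=0 t=1
That's 2 in total.

2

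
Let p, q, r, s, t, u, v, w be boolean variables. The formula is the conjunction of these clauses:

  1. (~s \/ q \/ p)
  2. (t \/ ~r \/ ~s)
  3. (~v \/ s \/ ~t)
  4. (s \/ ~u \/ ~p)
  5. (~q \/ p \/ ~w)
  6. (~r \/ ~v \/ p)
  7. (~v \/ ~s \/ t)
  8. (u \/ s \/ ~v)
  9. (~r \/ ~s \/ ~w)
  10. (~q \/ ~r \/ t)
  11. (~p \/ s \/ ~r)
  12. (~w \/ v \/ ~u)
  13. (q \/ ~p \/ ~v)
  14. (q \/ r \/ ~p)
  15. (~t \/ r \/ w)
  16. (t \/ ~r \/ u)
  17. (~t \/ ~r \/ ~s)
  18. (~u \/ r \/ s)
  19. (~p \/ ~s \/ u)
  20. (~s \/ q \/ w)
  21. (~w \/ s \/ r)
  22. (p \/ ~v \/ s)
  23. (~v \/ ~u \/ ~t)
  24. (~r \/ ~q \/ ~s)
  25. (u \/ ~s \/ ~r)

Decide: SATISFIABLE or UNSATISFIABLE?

SATISFIABLE

Set p = False and propagate.
The remaining clauses are satisfied by q = True, r = True, s = False, t = True, u = True, v = False, w = False.
So p=F  q=T  r=T  s=F  t=T  u=T  v=F  w=F is a satisfying assignment.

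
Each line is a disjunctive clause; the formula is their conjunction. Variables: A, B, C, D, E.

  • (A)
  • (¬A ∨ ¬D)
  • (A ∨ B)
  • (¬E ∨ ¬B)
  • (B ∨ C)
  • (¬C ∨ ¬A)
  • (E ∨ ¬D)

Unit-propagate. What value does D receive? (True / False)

False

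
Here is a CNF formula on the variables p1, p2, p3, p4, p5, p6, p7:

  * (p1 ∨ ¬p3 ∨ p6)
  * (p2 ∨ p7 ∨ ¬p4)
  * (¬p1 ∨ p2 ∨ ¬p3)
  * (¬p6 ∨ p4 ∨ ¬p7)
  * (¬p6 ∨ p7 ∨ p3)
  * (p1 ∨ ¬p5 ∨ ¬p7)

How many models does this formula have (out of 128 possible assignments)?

52

Case analysis on p7 and p1:
  p7=1, p1=1: p5 free; 9 ways for (p2,p3,p4,p6) × 2^1 = 18.
  p7=1, p1=0: p2 free; 4 ways for (p3,p4,p5,p6) × 2^1 = 8.
  p7=0, p1=1: p5 free; 7 ways for (p2,p3,p4,p6) × 2^1 = 14.
  p7=0, p1=0: p5 free; 6 ways for (p2,p3,p4,p6) × 2^1 = 12.
Total: 18 + 8 + 14 + 12 = 52.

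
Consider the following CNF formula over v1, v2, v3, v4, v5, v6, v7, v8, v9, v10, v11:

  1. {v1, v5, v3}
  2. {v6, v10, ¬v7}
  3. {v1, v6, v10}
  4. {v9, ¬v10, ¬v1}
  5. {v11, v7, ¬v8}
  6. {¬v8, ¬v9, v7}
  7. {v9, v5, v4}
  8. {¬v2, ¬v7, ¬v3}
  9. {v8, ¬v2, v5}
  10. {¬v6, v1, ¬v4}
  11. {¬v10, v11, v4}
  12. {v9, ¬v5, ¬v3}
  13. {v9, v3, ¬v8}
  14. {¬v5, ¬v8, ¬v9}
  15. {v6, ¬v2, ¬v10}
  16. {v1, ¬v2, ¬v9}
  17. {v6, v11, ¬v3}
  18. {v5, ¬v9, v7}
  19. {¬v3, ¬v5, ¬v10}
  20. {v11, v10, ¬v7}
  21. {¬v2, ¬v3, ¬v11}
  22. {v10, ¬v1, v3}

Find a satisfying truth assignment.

Pure literal: v2 appears only negated; assign v2 = False.
Branch on v1: take v1 = True.
Try v3 = True.
Branch on v4: take v4 = True.
For the remaining variables, v5 = True, v6 = True, v7 = False, v8 = False, v9 = True, v10 = False, v11 = False works.
Check each clause:
  1. {v1, v5, v3} — v1 is true.
  2. {¬v7, v10, v6} — ¬v7 is true.
  3. {v1, v6, v10} — v1 is true.
  4. {¬v10, ¬v1, v9} — v9 is true.
  5. {v7, v11, ¬v8} — ¬v8 is true.
  6. {¬v9, ¬v8, v7} — ¬v8 is true.
  7. {v5, v9, v4} — v9 is true.
  8. {¬v7, ¬v3, ¬v2} — ¬v7 is true.
  9. {v8, v5, ¬v2} — v5 is true.
  10. {¬v6, v1, ¬v4} — v1 is true.
  11. {v4, v11, ¬v10} — v4 is true.
  12. {v9, ¬v3, ¬v5} — v9 is true.
  13. {¬v8, v9, v3} — ¬v8 is true.
  14. {¬v9, ¬v8, ¬v5} — ¬v8 is true.
  15. {v6, ¬v2, ¬v10} — ¬v10 is true.
  16. {¬v2, v1, ¬v9} — v1 is true.
  17. {¬v3, v6, v11} — v6 is true.
  18. {¬v9, v5, v7} — v5 is true.
  19. {¬v10, ¬v3, ¬v5} — ¬v10 is true.
  20. {v10, ¬v7, v11} — ¬v7 is true.
  21. {¬v11, ¬v3, ¬v2} — ¬v11 is true.
  22. {v10, v3, ¬v1} — v3 is true.

v1=True, v2=False, v3=True, v4=True, v5=True, v6=True, v7=False, v8=False, v9=True, v10=False, v11=False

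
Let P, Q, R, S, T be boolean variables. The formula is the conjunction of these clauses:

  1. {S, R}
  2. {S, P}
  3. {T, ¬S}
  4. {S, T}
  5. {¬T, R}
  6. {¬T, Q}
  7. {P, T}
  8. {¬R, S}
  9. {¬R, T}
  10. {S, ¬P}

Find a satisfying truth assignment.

P = True  Q = True  R = True  S = True  T = True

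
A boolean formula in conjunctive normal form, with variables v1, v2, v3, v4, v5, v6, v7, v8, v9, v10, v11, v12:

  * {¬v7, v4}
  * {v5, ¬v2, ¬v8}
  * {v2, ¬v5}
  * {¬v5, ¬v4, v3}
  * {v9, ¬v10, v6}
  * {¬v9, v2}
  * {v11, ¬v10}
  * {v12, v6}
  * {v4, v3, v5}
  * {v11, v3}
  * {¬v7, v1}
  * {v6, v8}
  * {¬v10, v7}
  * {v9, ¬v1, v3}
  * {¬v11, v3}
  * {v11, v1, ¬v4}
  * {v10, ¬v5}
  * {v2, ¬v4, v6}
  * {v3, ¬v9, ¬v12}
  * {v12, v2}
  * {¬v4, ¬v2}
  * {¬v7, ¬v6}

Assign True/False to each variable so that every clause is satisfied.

v1=F, v2=F, v3=T, v4=F, v5=F, v6=T, v7=F, v8=T, v9=F, v10=F, v11=T, v12=T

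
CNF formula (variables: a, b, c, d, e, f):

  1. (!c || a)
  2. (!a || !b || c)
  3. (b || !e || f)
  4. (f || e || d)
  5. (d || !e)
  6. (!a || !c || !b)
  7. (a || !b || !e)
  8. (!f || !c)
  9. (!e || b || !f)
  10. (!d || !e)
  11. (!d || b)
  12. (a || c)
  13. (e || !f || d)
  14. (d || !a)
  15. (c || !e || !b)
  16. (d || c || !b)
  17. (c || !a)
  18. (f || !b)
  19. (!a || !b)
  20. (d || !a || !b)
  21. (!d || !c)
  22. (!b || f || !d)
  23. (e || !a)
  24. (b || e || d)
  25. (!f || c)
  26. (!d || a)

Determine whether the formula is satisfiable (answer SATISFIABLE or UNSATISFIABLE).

UNSATISFIABLE

b = True:
  propagation gives f=True, c=False; an empty clause results — contradiction.
b = False:
  propagation gives d=False, e=False; an empty clause results — contradiction.
Every branch closes, so no satisfying assignment exists.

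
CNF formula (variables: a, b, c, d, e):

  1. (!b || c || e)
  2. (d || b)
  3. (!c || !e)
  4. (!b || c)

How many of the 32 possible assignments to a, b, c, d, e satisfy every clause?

Case analysis on b and c:
  b=T, c=T: remaining (a,d,e) ∈ {(F,F,F); (F,T,F); (T,F,F); (T,T,F)} — 4.
  b=T, c=F: a clause becomes empty — 0.
  b=F, c=T: remaining (a,d,e) ∈ {(F,T,F); (T,T,F)} — 2.
  b=F, c=F: remaining (a,d,e) ∈ {(F,T,F); (F,T,T); (T,T,F); (T,T,T)} — 4.
Total: 4 + 0 + 2 + 4 = 10.

10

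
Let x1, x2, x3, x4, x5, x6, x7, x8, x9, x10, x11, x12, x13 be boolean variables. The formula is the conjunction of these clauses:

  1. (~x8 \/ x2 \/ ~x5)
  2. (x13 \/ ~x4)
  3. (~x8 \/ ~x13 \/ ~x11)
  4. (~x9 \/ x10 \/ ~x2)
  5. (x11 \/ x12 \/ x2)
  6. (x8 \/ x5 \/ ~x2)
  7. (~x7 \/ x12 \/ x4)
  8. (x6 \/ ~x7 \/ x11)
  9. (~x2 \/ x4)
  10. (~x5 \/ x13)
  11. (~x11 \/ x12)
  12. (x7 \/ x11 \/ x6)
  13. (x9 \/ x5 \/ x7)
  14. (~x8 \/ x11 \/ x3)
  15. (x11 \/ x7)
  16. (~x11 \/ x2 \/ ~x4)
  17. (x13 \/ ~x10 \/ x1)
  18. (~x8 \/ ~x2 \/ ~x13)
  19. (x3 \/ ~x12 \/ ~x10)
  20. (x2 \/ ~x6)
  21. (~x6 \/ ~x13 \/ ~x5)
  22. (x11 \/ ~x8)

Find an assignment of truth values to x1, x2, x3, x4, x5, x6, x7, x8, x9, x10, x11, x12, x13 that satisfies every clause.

x1 = 1, x2 = 0, x3 = 1, x4 = 0, x5 = 1, x6 = 0, x7 = 1, x8 = 0, x9 = 1, x10 = 1, x11 = 1, x12 = 1, x13 = 1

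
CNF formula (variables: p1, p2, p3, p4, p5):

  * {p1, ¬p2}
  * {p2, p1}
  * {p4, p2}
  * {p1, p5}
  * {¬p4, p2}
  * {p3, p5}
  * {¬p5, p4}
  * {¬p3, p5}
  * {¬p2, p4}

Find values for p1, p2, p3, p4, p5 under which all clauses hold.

p1=T, p2=T, p3=F, p4=T, p5=T

p1 occurs only positively in the remaining clauses — set p1 = True.
Try p2 = True.
  then p4 is forced to True.
Set p3 = False and propagate.
  then p5 is forced to True.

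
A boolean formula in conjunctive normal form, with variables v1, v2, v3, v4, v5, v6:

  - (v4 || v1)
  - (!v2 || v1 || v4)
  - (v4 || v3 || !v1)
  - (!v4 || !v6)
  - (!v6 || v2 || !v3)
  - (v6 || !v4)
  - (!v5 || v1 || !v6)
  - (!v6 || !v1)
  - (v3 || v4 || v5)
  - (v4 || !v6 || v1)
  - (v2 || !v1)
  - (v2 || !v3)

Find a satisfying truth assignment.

v1=True, v2=True, v3=True, v4=False, v5=True, v6=False

Set v1 = True and propagate.
  then v6 is forced to False.
  then v4 is forced to False.
  then v3 is forced to True.
  then v2 is forced to True.
v5 is now unconstrained; take v5 = True.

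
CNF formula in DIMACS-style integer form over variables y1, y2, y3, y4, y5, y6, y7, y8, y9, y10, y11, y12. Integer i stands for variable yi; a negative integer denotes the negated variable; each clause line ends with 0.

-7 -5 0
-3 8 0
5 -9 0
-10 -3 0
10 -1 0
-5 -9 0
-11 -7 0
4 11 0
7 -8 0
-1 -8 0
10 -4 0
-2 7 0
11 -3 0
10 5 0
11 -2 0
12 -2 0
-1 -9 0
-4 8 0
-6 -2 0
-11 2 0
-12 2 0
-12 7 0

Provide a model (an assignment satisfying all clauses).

y1 occurs only negated in the remaining clauses — set y1 = False.
Pure literal: y3 appears only negated; assign y3 = False.
Try y2 = False.
  then y11 is forced to False.
  then y4 is forced to True.
  then y10 is forced to True.
  then y8 is forced to True.
  then y7 is forced to True.
  then y5 is forced to False.
  then y9 is forced to False.
  then y12 is forced to False.
y6 is now unconstrained; take y6 = False.

y1=F  y2=F  y3=F  y4=T  y5=F  y6=F  y7=T  y8=T  y9=F  y10=T  y11=F  y12=F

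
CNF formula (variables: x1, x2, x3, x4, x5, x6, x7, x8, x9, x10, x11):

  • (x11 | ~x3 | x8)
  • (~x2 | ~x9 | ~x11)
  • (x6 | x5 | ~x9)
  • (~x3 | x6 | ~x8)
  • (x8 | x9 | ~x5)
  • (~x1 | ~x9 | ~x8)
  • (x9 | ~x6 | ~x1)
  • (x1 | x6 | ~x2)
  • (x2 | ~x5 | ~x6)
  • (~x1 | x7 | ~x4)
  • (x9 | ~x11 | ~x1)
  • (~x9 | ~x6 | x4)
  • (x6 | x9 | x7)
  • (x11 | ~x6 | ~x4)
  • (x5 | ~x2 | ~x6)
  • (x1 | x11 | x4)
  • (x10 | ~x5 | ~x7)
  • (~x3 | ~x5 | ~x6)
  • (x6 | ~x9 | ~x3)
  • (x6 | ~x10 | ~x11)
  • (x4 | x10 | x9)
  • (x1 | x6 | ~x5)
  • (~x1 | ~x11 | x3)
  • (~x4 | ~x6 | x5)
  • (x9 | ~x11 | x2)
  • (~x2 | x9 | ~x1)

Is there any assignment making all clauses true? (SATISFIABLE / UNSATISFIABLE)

Try x1 = False.
Set x2 = False and propagate.
Set x3 = False and propagate.
The remaining clauses are satisfied by x4 = True, x5 = False, x6 = False, x7 = True, x8 = False, x9 = False, x10 = False, x11 = False.
So x1=False, x2=False, x3=False, x4=True, x5=False, x6=False, x7=True, x8=False, x9=False, x10=False, x11=False is a satisfying assignment.

SATISFIABLE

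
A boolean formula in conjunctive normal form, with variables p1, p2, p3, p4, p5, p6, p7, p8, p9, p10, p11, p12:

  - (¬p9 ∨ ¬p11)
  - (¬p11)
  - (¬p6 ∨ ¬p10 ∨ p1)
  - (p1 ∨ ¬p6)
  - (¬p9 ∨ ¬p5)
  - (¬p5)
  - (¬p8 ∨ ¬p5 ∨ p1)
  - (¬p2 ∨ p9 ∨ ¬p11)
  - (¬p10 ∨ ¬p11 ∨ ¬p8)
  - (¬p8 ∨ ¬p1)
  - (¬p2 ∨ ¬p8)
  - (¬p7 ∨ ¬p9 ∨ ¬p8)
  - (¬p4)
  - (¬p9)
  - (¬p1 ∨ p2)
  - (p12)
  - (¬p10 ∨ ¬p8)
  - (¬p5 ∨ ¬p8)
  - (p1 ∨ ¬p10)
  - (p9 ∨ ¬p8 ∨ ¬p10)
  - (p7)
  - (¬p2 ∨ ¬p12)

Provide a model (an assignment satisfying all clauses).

p1=0, p2=0, p3=1, p4=0, p5=0, p6=0, p7=1, p8=1, p9=0, p10=0, p11=0, p12=1

(¬p11) is a unit clause, so p11 = False.
Unit propagation: (¬p5) forces p5 = False.
The clause (¬p4) is unit: p4 must be False.
The clause (¬p9) is unit: p9 must be False.
Unit propagation: (p12) forces p12 = True.
Unit propagation: (p7) forces p7 = True.
(¬p2) is a unit clause, so p2 = False.
The clause (¬p1) is unit: p1 must be False.
The clause (¬p6) is unit: p6 must be False.
Unit propagation: (¬p10) forces p10 = False.
p3, p8 are now unconstrained; take p3 = True, p8 = True.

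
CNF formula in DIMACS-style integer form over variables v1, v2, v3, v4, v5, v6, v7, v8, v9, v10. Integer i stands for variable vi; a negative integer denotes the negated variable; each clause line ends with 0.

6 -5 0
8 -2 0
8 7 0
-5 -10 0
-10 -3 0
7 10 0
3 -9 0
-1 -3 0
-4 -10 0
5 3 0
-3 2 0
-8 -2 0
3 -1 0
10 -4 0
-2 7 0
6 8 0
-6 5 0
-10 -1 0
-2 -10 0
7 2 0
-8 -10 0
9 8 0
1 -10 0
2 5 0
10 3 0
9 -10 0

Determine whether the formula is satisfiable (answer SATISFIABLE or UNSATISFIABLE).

UNSATISFIABLE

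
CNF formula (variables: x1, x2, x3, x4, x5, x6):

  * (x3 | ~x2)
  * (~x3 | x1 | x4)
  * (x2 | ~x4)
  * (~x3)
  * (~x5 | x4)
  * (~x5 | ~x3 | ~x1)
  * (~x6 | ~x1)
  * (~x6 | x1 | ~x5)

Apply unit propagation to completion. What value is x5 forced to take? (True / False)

Unit clause (~x3) sets x3 = False.
In (x3 | ~x2), x3 is now false; ~x2 must hold, so x2 = False.
(x2 | ~x4): since x2 = False, the clause reduces to (~x4). x4 = False.
In (~x5 | x4), x4 is now false; ~x5 must hold, so x5 = False.

False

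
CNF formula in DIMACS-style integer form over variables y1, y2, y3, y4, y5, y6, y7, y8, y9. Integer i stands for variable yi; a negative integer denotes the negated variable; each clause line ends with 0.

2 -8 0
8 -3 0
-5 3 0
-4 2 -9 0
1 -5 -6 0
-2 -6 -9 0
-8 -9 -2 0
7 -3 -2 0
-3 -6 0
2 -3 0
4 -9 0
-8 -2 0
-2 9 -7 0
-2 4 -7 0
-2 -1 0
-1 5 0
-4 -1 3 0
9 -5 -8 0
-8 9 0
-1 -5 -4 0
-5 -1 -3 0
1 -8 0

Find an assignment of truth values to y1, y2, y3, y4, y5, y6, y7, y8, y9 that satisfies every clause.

y1=F  y2=F  y3=F  y4=F  y5=F  y6=T  y7=F  y8=F  y9=F

Branch on y1: take y1 = False.
  then y8 is forced to False.
  then y3 is forced to False.
  then y5 is forced to False.
Set y2 = False and propagate.
For the remaining variables, y4 = False, y6 = True, y7 = False, y9 = False works.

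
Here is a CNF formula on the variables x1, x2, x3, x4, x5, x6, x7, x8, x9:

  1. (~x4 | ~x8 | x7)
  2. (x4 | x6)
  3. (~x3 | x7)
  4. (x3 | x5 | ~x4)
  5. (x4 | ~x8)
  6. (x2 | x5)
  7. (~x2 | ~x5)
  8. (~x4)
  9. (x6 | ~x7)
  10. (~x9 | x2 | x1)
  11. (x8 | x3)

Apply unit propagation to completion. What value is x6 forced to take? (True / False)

(~x4) stands alone — x4 = False.
From (x6 | x4) and x4 = False: x6 = True.

True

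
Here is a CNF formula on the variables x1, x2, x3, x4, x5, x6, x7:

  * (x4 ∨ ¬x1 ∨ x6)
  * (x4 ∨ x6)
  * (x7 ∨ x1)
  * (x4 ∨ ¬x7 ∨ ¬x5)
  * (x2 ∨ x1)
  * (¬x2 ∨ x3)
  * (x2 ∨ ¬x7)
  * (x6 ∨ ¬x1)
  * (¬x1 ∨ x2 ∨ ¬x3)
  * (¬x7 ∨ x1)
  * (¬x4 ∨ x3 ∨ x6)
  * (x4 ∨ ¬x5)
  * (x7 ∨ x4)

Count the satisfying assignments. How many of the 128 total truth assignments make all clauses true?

7

The models are:
  x1=T x2=F x3=F x4=T x5=F x6=T x7=F
  x1=T x2=F x3=F x4=T x5=T x6=T x7=F
  x1=T x2=T x3=T x4=F x5=F x6=T x7=T
  x1=T x2=T x3=T x4=T x5=F x6=T x7=F
  x1=T x2=T x3=T x4=T x5=F x6=T x7=T
  x1=T x2=T x3=T x4=T x5=T x6=T x7=F
  x1=T x2=T x3=T x4=T x5=T x6=T x7=T
That's 7 in total.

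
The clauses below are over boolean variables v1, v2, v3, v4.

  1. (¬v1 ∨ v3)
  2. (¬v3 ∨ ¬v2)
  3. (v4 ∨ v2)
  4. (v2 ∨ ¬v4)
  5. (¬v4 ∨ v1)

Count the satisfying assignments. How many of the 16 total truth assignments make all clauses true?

The models are:
  v1=0 v2=1 v3=0 v4=0
Count: 1.

1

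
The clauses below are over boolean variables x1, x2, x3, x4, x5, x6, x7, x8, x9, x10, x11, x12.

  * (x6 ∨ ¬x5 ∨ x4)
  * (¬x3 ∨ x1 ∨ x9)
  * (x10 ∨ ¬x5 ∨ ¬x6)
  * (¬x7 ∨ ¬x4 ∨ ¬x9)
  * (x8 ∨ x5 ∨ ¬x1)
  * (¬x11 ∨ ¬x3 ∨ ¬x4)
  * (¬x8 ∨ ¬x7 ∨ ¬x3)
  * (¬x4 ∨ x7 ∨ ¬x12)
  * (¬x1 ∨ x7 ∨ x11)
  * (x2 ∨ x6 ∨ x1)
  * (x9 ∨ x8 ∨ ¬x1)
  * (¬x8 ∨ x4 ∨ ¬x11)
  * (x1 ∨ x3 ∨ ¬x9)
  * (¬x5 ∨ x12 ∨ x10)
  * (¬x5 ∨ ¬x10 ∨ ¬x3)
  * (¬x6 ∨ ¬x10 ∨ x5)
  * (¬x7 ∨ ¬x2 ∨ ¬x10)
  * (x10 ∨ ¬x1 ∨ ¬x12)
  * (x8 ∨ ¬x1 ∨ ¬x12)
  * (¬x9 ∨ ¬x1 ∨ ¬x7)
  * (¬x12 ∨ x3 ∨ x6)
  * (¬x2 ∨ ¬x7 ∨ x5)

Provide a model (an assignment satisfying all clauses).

Set x1 = True and propagate.
Branch on x2: take x2 = True.
Try x3 = False.
For the remaining variables, x4 = True, x5 = False, x6 = False, x7 = False, x8 = True, x9 = False, x10 = False, x11 = True, x12 = False works.
Check each clause:
  1. (x6 ∨ x4 ∨ ¬x5) — ¬x5 is true.
  2. (¬x3 ∨ x9 ∨ x1) — ¬x3 is true.
  3. (¬x5 ∨ ¬x6 ∨ x10) — ¬x6 is true.
  4. (¬x7 ∨ ¬x9 ∨ ¬x4) — ¬x7 is true.
  5. (x5 ∨ x8 ∨ ¬x1) — x8 is true.
  6. (¬x11 ∨ ¬x3 ∨ ¬x4) — ¬x3 is true.
  7. (¬x7 ∨ ¬x3 ∨ ¬x8) — ¬x7 is true.
  8. (¬x4 ∨ x7 ∨ ¬x12) — ¬x12 is true.
  9. (x11 ∨ ¬x1 ∨ x7) — x11 is true.
  10. (x2 ∨ x1 ∨ x6) — x1 is true.
  11. (¬x1 ∨ x8 ∨ x9) — x8 is true.
  12. (¬x11 ∨ x4 ∨ ¬x8) — x4 is true.
  13. (x3 ∨ ¬x9 ∨ x1) — x1 is true.
  14. (x12 ∨ x10 ∨ ¬x5) — ¬x5 is true.
  15. (¬x3 ∨ ¬x5 ∨ ¬x10) — ¬x5 is true.
  16. (x5 ∨ ¬x10 ∨ ¬x6) — ¬x6 is true.
  17. (¬x7 ∨ ¬x10 ∨ ¬x2) — ¬x7 is true.
  18. (¬x1 ∨ ¬x12 ∨ x10) — ¬x12 is true.
  19. (¬x12 ∨ ¬x1 ∨ x8) — x8 is true.
  20. (¬x9 ∨ ¬x1 ∨ ¬x7) — ¬x7 is true.
  21. (x6 ∨ ¬x12 ∨ x3) — ¬x12 is true.
  22. (¬x7 ∨ x5 ∨ ¬x2) — ¬x7 is true.

x1=1, x2=1, x3=0, x4=1, x5=0, x6=0, x7=0, x8=1, x9=0, x10=0, x11=1, x12=0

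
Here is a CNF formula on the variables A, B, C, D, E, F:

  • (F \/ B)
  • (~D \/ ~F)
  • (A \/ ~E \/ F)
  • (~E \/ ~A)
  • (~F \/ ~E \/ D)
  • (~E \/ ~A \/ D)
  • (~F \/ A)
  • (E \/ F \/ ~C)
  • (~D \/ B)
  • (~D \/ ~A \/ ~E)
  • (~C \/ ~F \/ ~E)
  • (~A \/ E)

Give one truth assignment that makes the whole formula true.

B occurs only positively in the remaining clauses — set B = True.
Pure literal: C appears only negated; assign C = False.
Try A = False.
  then F is forced to False.
  then E is forced to False.
D is now unconstrained; take D = True.
Every clause has at least one true literal under this assignment.

A=False, B=True, C=False, D=True, E=False, F=False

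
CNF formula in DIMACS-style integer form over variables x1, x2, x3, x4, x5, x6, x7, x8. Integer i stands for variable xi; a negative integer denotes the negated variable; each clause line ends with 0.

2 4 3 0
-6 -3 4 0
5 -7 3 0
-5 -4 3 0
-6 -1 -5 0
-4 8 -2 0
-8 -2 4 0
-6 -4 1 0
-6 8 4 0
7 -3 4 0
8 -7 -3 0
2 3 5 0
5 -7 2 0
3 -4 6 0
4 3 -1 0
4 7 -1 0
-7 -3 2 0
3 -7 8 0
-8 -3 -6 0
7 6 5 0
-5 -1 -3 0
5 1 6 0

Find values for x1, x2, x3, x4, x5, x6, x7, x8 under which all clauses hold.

x1=False, x2=True, x3=False, x4=False, x5=True, x6=False, x7=False, x8=False

Check each clause:
  1. (x3 ∨ x4 ∨ x2) — x2 is true.
  2. (x4 ∨ ¬x3 ∨ ¬x6) — ¬x6 is true.
  3. (x5 ∨ ¬x7 ∨ x3) — ¬x7 is true.
  4. (x3 ∨ ¬x5 ∨ ¬x4) — ¬x4 is true.
  5. (¬x1 ∨ ¬x5 ∨ ¬x6) — ¬x6 is true.
  6. (¬x4 ∨ x8 ∨ ¬x2) — ¬x4 is true.
  7. (¬x8 ∨ ¬x2 ∨ x4) — ¬x8 is true.
  8. (¬x4 ∨ ¬x6 ∨ x1) — ¬x6 is true.
  9. (x4 ∨ ¬x6 ∨ x8) — ¬x6 is true.
  10. (x7 ∨ x4 ∨ ¬x3) — ¬x3 is true.
  11. (¬x7 ∨ ¬x3 ∨ x8) — ¬x7 is true.
  12. (x3 ∨ x2 ∨ x5) — x2 is true.
  13. (x2 ∨ ¬x7 ∨ x5) — ¬x7 is true.
  14. (¬x4 ∨ x3 ∨ x6) — ¬x4 is true.
  15. (x4 ∨ x3 ∨ ¬x1) — ¬x1 is true.
  16. (x4 ∨ ¬x1 ∨ x7) — ¬x1 is true.
  17. (x2 ∨ ¬x3 ∨ ¬x7) — ¬x7 is true.
  18. (x3 ∨ x8 ∨ ¬x7) — ¬x7 is true.
  19. (¬x8 ∨ ¬x6 ∨ ¬x3) — ¬x8 is true.
  20. (x5 ∨ x6 ∨ x7) — x5 is true.
  21. (¬x5 ∨ ¬x3 ∨ ¬x1) — ¬x3 is true.
  22. (x6 ∨ x1 ∨ x5) — x5 is true.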